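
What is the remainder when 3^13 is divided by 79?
By repeated squaring mod 79: 3^{1}≡3, 3^{2}≡9, 3^{4}≡2, 3^{8}≡4. Then 3^{13} = 3^{8+4+1} ≡ 4 × 2 × 3 ≡ 24 mod 79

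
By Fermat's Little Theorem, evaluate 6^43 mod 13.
By Fermat: 6^{12} ≡ 1 (mod 13). 43 = 3×12 + 7. So 6^{43} ≡ 6^{7} ≡ 7 (mod 13)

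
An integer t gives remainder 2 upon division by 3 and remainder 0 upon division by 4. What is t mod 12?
M = 3 × 4 = 12. M₁ = 4, y₁ ≡ 1 mod 3. M₂ = 3, y₂ ≡ 3 mod 4. t = 2×4×1 + 0×3×3 ≡ 8 mod 12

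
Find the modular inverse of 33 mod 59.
Since 59 is prime, by Fermat 33^(-1) ≡ 33^{57} ≡ 34 mod 59. Verify: 33 × 34 = 1122 ≡ 1 mod 59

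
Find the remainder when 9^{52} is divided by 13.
By Fermat: 9^{12} ≡ 1 mod 13. 52 = 4×12 + 4. So 9^{52} ≡ 9^{4} ≡ 9 mod 13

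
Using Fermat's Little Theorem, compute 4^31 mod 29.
By Fermat: 4^{28} ≡ 1 (mod 29). So 4^{31} = 4^{28} · 4^{3} ≡ 4^{3} ≡ 6 (mod 29)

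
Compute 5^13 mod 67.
By repeated squaring mod 67: 5^{1}≡5, 5^{2}≡25, 5^{4}≡22, 5^{8}≡15. Then 5^{13} = 5^{8+4+1} ≡ 15 × 22 × 5 ≡ 42 mod 67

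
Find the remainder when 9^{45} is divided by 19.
By Fermat: 9^{18} ≡ 1 mod 19. 45 = 2×18 + 9. So 9^{45} ≡ 9^{9} ≡ 1 mod 19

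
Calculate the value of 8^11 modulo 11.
Using Fermat: 8^{10} ≡ 1 mod 11. 11 ≡ 1 mod 10. So 8^{11} ≡ 8^{1} ≡ 8 mod 11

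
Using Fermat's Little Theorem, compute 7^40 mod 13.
By Fermat: 7^{12} ≡ 1 mod 13. 40 = 3×12 + 4. So 7^{40} ≡ 7^{4} ≡ 9 mod 13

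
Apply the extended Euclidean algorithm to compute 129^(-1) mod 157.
Extended GCD: 129(28) + 157(-23) = 1. So 129^(-1) ≡ 28 mod 157. Verify: 129 × 28 = 3612 ≡ 1 mod 157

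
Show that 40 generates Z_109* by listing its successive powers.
40^1, 40^2, ..., 40^{108} mod 109: [40, 74, 17, 26, 59, 71, 6, 22, 8, 102, 47, 27, 99, 36, 23, 48, 67, 64, 53, 49, 107, 29, 70, 75, 57, 100, 76, 97, 65, 93, 14, 15, 55, 20, 37, 63, 13, 84, 90, 3, 11, 4, 51, 78, 68, 104, 18, 66, 24, 88, 32, 81, 79, 108, 69, 35, 92, 83, 50, 38, 103, 87, 101, 7, 62, 82, 10, 73, 86, 61, 42, 45, 56, 60, 2, 80, 39, 34, 52, 9, 33, 12, 44, 16, 95, 94, 54, 89, 72, 46, 96, 25, 19, 106, 98, 105, 58, 31, 41, 5, 91, 43, 85, 21, 77, 28, 30, 1]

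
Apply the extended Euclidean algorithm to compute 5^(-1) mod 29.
Extended GCD: 5(6) + 29(-1) = 1. So 5^(-1) ≡ 6 mod 29. Verify: 5 × 6 = 30 ≡ 1 mod 29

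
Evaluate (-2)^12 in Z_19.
By repeated squaring (mod 19): (-2)^{1}≡17, (-2)^{2}≡4, (-2)^{4}≡16, (-2)^{8}≡9. Then (-2)^{12} = (-2)^{8+4} ≡ 9 × 16 ≡ 11 (mod 19)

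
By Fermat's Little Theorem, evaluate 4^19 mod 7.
By Fermat: 4^{6} ≡ 1 (mod 7). 19 = 3×6 + 1. So 4^{19} ≡ 4^{1} ≡ 4 (mod 7)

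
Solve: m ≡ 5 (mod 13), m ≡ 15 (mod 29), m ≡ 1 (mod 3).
M = 13 × 29 × 3 = 1131. M₁ = 87, y₁ ≡ 3 (mod 13). M₂ = 39, y₂ ≡ 3 (mod 29). M₃ = 377, y₃ ≡ 2 (mod 3). m = 5×87×3 + 15×39×3 + 1×377×2 ≡ 421 (mod 1131)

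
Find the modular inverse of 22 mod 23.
Since 23 is prime, by Fermat 22^(-1) ≡ 22^{21} ≡ 22 (mod 23). Verify: 22 × 22 = 484 ≡ 1 (mod 23)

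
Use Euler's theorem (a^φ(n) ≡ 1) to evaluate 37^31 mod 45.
By Euler: 37^{24} ≡ 1 (mod 45) since gcd(37, 45) = 1. 31 = 1×24 + 7. So 37^{31} ≡ 37^{7} ≡ 28 (mod 45)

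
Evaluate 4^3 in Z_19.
4^{3} = 64 ≡ 7 mod 19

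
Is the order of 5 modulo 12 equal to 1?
Powers of 5 mod 12: 5^1≡5, 5^2≡1. 5^1≡5≢1, so ord ≠ 1. No, the actual order is 2.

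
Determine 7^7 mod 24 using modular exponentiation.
By repeated squaring (mod 24): 7^{1}≡7, 7^{2}≡1, 7^{4}≡1. Then 7^{7} = 7^{4+2+1} ≡ 1 × 1 × 7 ≡ 7 (mod 24)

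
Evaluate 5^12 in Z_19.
By repeated squaring (mod 19): 5^{1}≡5, 5^{2}≡6, 5^{4}≡17, 5^{8}≡4. Then 5^{12} = 5^{8+4} ≡ 4 × 17 ≡ 11 (mod 19)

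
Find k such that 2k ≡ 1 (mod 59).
Since 59 is prime, by Fermat 2^(-1) ≡ 2^{57} ≡ 30 (mod 59). Verify: 2 × 30 = 60 ≡ 1 (mod 59)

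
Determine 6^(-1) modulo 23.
Since 23 is prime, by Fermat 6^(-1) ≡ 6^{21} ≡ 4 mod 23. Verify: 6 × 4 = 24 ≡ 1 mod 23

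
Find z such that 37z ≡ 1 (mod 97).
Since 97 is prime, by Fermat 37^(-1) ≡ 37^{95} ≡ 21 (mod 97). Verify: 37 × 21 = 777 ≡ 1 (mod 97)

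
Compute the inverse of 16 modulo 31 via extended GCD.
Extended GCD: 16(2) + 31(-1) = 1. So 16^(-1) ≡ 2 mod 31. Verify: 16 × 2 = 32 ≡ 1 mod 31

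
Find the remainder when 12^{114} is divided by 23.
By Fermat: 12^{22} ≡ 1 (mod 23). 114 = 5×22 + 4. So 12^{114} ≡ 12^{4} ≡ 13 (mod 23)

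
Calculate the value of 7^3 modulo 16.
7^{3} = 343 ≡ 7 (mod 16)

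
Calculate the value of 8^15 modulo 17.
By repeated squaring mod 17: 8^{1}≡8, 8^{2}≡13, 8^{4}≡16, 8^{8}≡1. Then 8^{15} = 8^{8+4+2+1} ≡ 1 × 16 × 13 × 8 ≡ 15 mod 17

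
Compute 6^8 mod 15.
By repeated squaring (mod 15): 6^{1}≡6, 6^{2}≡6, 6^{4}≡6, 6^{8}≡6. So 6^{8} ≡ 6 (mod 15)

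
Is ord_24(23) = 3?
Powers of 23 mod 24: 23^1≡23, 23^2≡1. Already 23^2≡1, so the order is 2 < 3. No, the actual order is 2.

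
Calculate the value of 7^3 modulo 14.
7^{3} = 343 ≡ 7 mod 14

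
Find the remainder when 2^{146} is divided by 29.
By Fermat: 2^{28} ≡ 1 mod 29. 146 = 5×28 + 6. So 2^{146} ≡ 2^{6} ≡ 6 mod 29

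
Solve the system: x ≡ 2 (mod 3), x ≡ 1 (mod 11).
M = 3 × 11 = 33. M₁ = 11, y₁ ≡ 2 (mod 3). M₂ = 3, y₂ ≡ 4 (mod 11). x = 2×11×2 + 1×3×4 ≡ 23 (mod 33)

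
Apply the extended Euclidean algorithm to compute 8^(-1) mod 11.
Extended GCD: 8(-4) + 11(3) = 1. So 8^(-1) ≡ -4 ≡ 7 mod 11. Verify: 8 × 7 = 56 ≡ 1 mod 11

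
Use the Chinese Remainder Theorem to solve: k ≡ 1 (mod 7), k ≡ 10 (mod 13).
M = 7 × 13 = 91. M₁ = 13, y₁ ≡ 6 (mod 7). M₂ = 7, y₂ ≡ 2 (mod 13). k = 1×13×6 + 10×7×2 ≡ 36 (mod 91)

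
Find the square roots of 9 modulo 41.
The square roots of 9 mod 41 are 38 and 3. Verify: 38² = 1444 ≡ 9 (mod 41)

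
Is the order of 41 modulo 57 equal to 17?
Powers of 41 mod 57: 41^1≡41, 41^2≡28, 41^3≡8, 41^4≡43, 41^5≡53, 41^6≡7, 41^7≡2, 41^8≡25, 41^9≡56, 41^10≡16, 41^11≡29, 41^12≡49, 41^13≡14, 41^14≡4, 41^15≡50, 41^16≡55, 41^17≡32, 41^18≡1. 41^17≡32≢1, so ord ≠ 17. No, the actual order is 18.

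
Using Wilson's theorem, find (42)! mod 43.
By Wilson's theorem, (42)! ≡ -1 ≡ 42 (mod 43)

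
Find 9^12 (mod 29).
By repeated squaring (mod 29): 9^{1}≡9, 9^{2}≡23, 9^{4}≡7, 9^{8}≡20. Then 9^{12} = 9^{8+4} ≡ 20 × 7 ≡ 24 (mod 29)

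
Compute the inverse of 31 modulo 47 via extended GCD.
Extended GCD: 31(-3) + 47(2) = 1. So 31^(-1) ≡ -3 ≡ 44 mod 47. Verify: 31 × 44 = 1364 ≡ 1 mod 47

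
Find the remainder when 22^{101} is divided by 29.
By Fermat: 22^{28} ≡ 1 mod 29. 101 = 3×28 + 17. So 22^{101} ≡ 22^{17} ≡ 5 mod 29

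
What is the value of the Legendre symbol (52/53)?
(52/53) = 52^{26} mod 53 = 1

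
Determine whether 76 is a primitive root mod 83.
ord_83(76) divides 82. For each prime q|82: 76^{41}≡82, 76^{2}≡49, none ≡ 1. So 76 has order 82 and is a primitive root mod 83.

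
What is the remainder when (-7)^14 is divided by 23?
By repeated squaring mod 23: (-7)^{1}≡16, (-7)^{2}≡3, (-7)^{4}≡9, (-7)^{8}≡12. Then (-7)^{14} = (-7)^{8+4+2} ≡ 12 × 9 × 3 ≡ 2 mod 23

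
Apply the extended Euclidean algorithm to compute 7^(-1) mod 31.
Extended GCD: 7(9) + 31(-2) = 1. So 7^(-1) ≡ 9 mod 31. Verify: 7 × 9 = 63 ≡ 1 mod 31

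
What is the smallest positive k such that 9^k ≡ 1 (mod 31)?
Powers of 9 mod 31: 9^1≡9, 9^2≡19, 9^3≡16, 9^4≡20, 9^5≡25, 9^6≡8, 9^7≡10, 9^8≡28, 9^9≡4, 9^10≡5, 9^11≡14, 9^12≡2, 9^13≡18, 9^14≡7, 9^15≡1. Order = 15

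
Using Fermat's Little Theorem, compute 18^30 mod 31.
By Fermat's Little Theorem, 18^{30} ≡ 1 (mod 31) since 31 is prime and gcd(18, 31) = 1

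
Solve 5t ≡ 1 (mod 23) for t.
Since 23 is prime, by Fermat 5^(-1) ≡ 5^{21} ≡ 14 (mod 23). Verify: 5 × 14 = 70 ≡ 1 (mod 23)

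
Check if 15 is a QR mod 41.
By Euler's criterion: 15^{20} ≡ 40 mod 41. Since this equals -1 (≡ 40), 15 is not a QR.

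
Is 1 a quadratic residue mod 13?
By Euler's criterion: 1^{6} ≡ 1 mod 13. Since this equals 1, 1 is a QR.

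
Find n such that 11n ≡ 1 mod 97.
Since 97 is prime, by Fermat 11^(-1) ≡ 11^{95} ≡ 53 mod 97. Verify: 11 × 53 = 583 ≡ 1 mod 97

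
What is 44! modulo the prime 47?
(46)! = (44)! × (45) × (46) ≡ -1 (mod 47). So (44)! ≡ -1 × [(46)(45)]^(-1) ≡ 23 (mod 47)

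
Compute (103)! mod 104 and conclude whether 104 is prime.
(103)! mod 104 = 0. Since 0 ≢ -1 mod 104, 104 is not prime.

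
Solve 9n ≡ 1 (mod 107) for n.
Since 107 is prime, by Fermat 9^(-1) ≡ 9^{105} ≡ 12 (mod 107). Verify: 9 × 12 = 108 ≡ 1 (mod 107)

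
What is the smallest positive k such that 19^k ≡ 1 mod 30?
Powers of 19 mod 30: 19^1≡19, 19^2≡1. Order = 2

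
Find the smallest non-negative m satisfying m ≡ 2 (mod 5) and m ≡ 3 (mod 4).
M = 5 × 4 = 20. M₁ = 4, y₁ ≡ 4 (mod 5). M₂ = 5, y₂ ≡ 1 (mod 4). m = 2×4×4 + 3×5×1 ≡ 7 (mod 20)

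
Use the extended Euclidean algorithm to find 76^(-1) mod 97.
Extended GCD: 76(-37) + 97(29) = 1. So 76^(-1) ≡ -37 ≡ 60 mod 97. Verify: 76 × 60 = 4560 ≡ 1 mod 97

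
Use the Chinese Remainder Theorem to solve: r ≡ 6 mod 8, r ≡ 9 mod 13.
M = 8 × 13 = 104. M₁ = 13, y₁ ≡ 5 mod 8. M₂ = 8, y₂ ≡ 5 mod 13. r = 6×13×5 + 9×8×5 ≡ 22 mod 104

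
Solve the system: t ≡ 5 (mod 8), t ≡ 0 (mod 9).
M = 8 × 9 = 72. M₁ = 9, y₁ ≡ 1 (mod 8). M₂ = 8, y₂ ≡ 8 (mod 9). t = 5×9×1 + 0×8×8 ≡ 45 (mod 72)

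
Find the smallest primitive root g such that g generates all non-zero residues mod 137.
g = 3. Powers: [3, 9, 27, 81, 106, 44, ...] generates all 136 non-zero residues.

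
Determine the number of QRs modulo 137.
The squaring map on Z_137* is 2-to-1, so there are (136)/2 = 68 QRs.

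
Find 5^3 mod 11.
5^{3} = 125 ≡ 4 mod 11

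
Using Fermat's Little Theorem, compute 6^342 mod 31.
By Fermat: 6^{30} ≡ 1 mod 31. 342 ≡ 12 mod 30. So 6^{342} ≡ 6^{12} ≡ 1 mod 31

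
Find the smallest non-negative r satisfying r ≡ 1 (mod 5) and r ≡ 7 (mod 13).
M = 5 × 13 = 65. M₁ = 13, y₁ ≡ 2 (mod 5). M₂ = 5, y₂ ≡ 8 (mod 13). r = 1×13×2 + 7×5×8 ≡ 46 (mod 65)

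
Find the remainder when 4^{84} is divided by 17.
By Fermat: 4^{16} ≡ 1 mod 17. 84 = 5×16 + 4. So 4^{84} ≡ 4^{4} ≡ 1 mod 17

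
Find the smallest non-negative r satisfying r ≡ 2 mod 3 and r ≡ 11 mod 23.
M = 3 × 23 = 69. M₁ = 23, y₁ ≡ 2 mod 3. M₂ = 3, y₂ ≡ 8 mod 23. r = 2×23×2 + 11×3×8 ≡ 11 mod 69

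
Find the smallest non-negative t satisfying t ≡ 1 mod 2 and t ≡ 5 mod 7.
M = 2 × 7 = 14. M₁ = 7, y₁ ≡ 1 mod 2. M₂ = 2, y₂ ≡ 4 mod 7. t = 1×7×1 + 5×2×4 ≡ 5 mod 14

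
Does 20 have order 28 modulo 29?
20^{7} ≡ 1 (mod 29) and 7 < 28, so ord_29(20) = 7 ≠ 28 and 20 is not a primitive root.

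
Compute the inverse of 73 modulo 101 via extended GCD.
Extended GCD: 73(18) + 101(-13) = 1. So 73^(-1) ≡ 18 mod 101. Verify: 73 × 18 = 1314 ≡ 1 mod 101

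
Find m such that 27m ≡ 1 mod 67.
Since 67 is prime, by Fermat 27^(-1) ≡ 27^{65} ≡ 5 mod 67. Verify: 27 × 5 = 135 ≡ 1 mod 67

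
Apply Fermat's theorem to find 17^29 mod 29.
By Fermat: 17^{28} ≡ 1 mod 29. So 17^{29} = 17^{28} · 17^{1} ≡ 17^{1} ≡ 17 mod 29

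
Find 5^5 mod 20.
By repeated squaring mod 20: 5^{1}≡5, 5^{2}≡5, 5^{4}≡5. Then 5^{5} = 5^{4+1} ≡ 5 × 5 ≡ 5 mod 20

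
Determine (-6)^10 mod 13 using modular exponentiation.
By repeated squaring mod 13: (-6)^{1}≡7, (-6)^{2}≡10, (-6)^{4}≡9, (-6)^{8}≡3. Then (-6)^{10} = (-6)^{8+2} ≡ 3 × 10 ≡ 4 mod 13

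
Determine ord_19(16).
Powers of 16 mod 19: 16^1≡16, 16^2≡9, 16^3≡11, 16^4≡5, 16^5≡4, 16^6≡7, 16^7≡17, 16^8≡6, 16^9≡1. Order = 9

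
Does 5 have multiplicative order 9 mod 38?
Powers of 5 mod 38: 5^1≡5, 5^2≡25, 5^3≡11, 5^4≡17, 5^5≡9, 5^6≡7, 5^7≡35, 5^8≡23, 5^9≡1. First k with 5^k≡1 is k=9. Yes, ord_38(5) = 9.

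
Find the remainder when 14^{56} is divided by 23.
By Fermat: 14^{22} ≡ 1 (mod 23). 56 = 2×22 + 12. So 14^{56} ≡ 14^{12} ≡ 9 (mod 23)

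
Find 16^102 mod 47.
Using Fermat: 16^{46} ≡ 1 mod 47. 102 ≡ 10 mod 46. So 16^{102} ≡ 16^{10} ≡ 36 mod 47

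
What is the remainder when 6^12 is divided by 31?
By repeated squaring (mod 31): 6^{1}≡6, 6^{2}≡5, 6^{4}≡25, 6^{8}≡5. Then 6^{12} = 6^{8+4} ≡ 5 × 25 ≡ 1 (mod 31)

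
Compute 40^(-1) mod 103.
Since 103 is prime, by Fermat 40^(-1) ≡ 40^{101} ≡ 85 mod 103. Verify: 40 × 85 = 3400 ≡ 1 mod 103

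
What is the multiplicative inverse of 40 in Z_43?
Since 43 is prime, by Fermat 40^(-1) ≡ 40^{41} ≡ 14 (mod 43). Verify: 40 × 14 = 560 ≡ 1 (mod 43)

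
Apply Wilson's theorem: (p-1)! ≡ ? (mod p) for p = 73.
By Wilson's theorem, (72)! ≡ -1 ≡ 72 (mod 73)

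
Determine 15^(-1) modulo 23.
Since 23 is prime, by Fermat 15^(-1) ≡ 15^{21} ≡ 20 (mod 23). Verify: 15 × 20 = 300 ≡ 1 (mod 23)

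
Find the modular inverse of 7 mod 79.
Since 79 is prime, by Fermat 7^(-1) ≡ 7^{77} ≡ 34 (mod 79). Verify: 7 × 34 = 238 ≡ 1 (mod 79)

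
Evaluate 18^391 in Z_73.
Using Fermat: 18^{72} ≡ 1 (mod 73). 391 ≡ 31 (mod 72). So 18^{391} ≡ 18^{31} ≡ 71 (mod 73)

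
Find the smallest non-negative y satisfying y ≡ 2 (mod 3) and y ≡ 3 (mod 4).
M = 3 × 4 = 12. M₁ = 4, y₁ ≡ 1 (mod 3). M₂ = 3, y₂ ≡ 3 (mod 4). y = 2×4×1 + 3×3×3 ≡ 11 (mod 12)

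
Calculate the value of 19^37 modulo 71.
By repeated squaring mod 71: 19^{1}≡19, 19^{2}≡6, 19^{4}≡36, 19^{8}≡18, 19^{16}≡40, 19^{32}≡38. Then 19^{37} = 19^{32+4+1} ≡ 38 × 36 × 19 ≡ 6 mod 71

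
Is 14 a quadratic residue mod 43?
By Euler's criterion: 14^{21} ≡ 1 mod 43. Since this equals 1, 14 is a QR.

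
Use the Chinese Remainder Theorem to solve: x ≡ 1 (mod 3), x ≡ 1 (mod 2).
M = 3 × 2 = 6. M₁ = 2, y₁ ≡ 2 (mod 3). M₂ = 3, y₂ ≡ 1 (mod 2). x = 1×2×2 + 1×3×1 ≡ 1 (mod 6)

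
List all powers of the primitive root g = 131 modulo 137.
131^1, 131^2, ..., 131^{136} mod 137: [131, 36, 58, 63, 33, 76, 92, 133, 24, 130, 42, 22, 5, 107, 43, 16, 41, 28, 106, 49, 117, 120, 102, 73, 110, 25, 124, 78, 80, 68, 3, 119, 108, 37, 52, 99, 91, 2, 125, 72, 116, 126, 66, 15, 47, 129, 48, 123, 84, 44, 10, 77, 86, 32, 82, 56, 75, 98, 97, 103, 67, 9, 83, 50, 111, 19, 23, 136, 6, 101, 79, 74, 104, 61, 45, 4, 113, 7, 95, 115, 132, 30, 94, 121, 96, 109, 31, 88, 20, 17, 35, 64, 27, 112, 13, 59, 57, 69, 134, 18, 29, 100, 85, 38, 46, 135, 12, 65, 21, 11, 71, 122, 90, 8, 89, 14, 53, 93, 127, 60, 51, 105, 55, 81, 62, 39, 40, 34, 70, 128, 54, 87, 26, 118, 114, 1]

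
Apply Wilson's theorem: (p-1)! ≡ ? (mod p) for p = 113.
By Wilson's theorem, (112)! ≡ -1 ≡ 112 (mod 113)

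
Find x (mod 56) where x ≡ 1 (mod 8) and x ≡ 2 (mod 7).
M = 8 × 7 = 56. M₁ = 7, y₁ ≡ 7 (mod 8). M₂ = 8, y₂ ≡ 1 (mod 7). x = 1×7×7 + 2×8×1 ≡ 9 (mod 56)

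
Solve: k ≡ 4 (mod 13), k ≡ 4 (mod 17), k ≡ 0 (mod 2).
M = 13 × 17 × 2 = 442. M₁ = 34, y₁ ≡ 5 (mod 13). M₂ = 26, y₂ ≡ 2 (mod 17). M₃ = 221, y₃ ≡ 1 (mod 2). k = 4×34×5 + 4×26×2 + 0×221×1 ≡ 4 (mod 442)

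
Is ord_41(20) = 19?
Powers of 20 mod 41: 20^1≡20, 20^2≡31, 20^3≡5, 20^4≡18, 20^5≡32, 20^6≡25, 20^7≡8, 20^8≡37, 20^9≡2, 20^10≡40, 20^11≡21, 20^12≡10, 20^13≡36, 20^14≡23, 20^15≡9, 20^16≡16, 20^17≡33, 20^18≡4, 20^19≡39, 20^20≡1. 20^19≡39≢1, so ord ≠ 19. No, the actual order is 20.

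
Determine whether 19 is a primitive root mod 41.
ord_41(19) divides 40. For each prime q|40: 19^{20}≡40, 19^{8}≡37, none ≡ 1. So 19 has order 40 and is a primitive root mod 41.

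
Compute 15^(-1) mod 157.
Since 157 is prime, by Fermat 15^(-1) ≡ 15^{155} ≡ 21 mod 157. Verify: 15 × 21 = 315 ≡ 1 mod 157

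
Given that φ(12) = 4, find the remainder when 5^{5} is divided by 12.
By Euler: 5^{4} ≡ 1 mod 12 since gcd(5, 12) = 1. 5 = 1×4 + 1. So 5^{5} ≡ 5^{1} ≡ 5 mod 12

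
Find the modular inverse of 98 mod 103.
Since 103 is prime, by Fermat 98^(-1) ≡ 98^{101} ≡ 41 (mod 103). Verify: 98 × 41 = 4018 ≡ 1 (mod 103)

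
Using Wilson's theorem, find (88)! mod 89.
By Wilson's theorem, (88)! ≡ -1 ≡ 88 (mod 89)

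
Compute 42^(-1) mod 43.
Since 43 is prime, by Fermat 42^(-1) ≡ 42^{41} ≡ 42 mod 43. Verify: 42 × 42 = 1764 ≡ 1 mod 43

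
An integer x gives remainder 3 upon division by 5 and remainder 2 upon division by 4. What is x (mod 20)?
M = 5 × 4 = 20. M₁ = 4, y₁ ≡ 4 (mod 5). M₂ = 5, y₂ ≡ 1 (mod 4). x = 3×4×4 + 2×5×1 ≡ 18 (mod 20)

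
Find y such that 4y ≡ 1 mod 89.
Since 89 is prime, by Fermat 4^(-1) ≡ 4^{87} ≡ 67 mod 89. Verify: 4 × 67 = 268 ≡ 1 mod 89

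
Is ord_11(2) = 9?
Powers of 2 mod 11: 2^1≡2, 2^2≡4, 2^3≡8, 2^4≡5, 2^5≡10, 2^6≡9, 2^7≡7, 2^8≡3, 2^9≡6, 2^10≡1. 2^9≡6≢1, so ord ≠ 9. No, the actual order is 10.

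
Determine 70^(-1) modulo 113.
Since 113 is prime, by Fermat 70^(-1) ≡ 70^{111} ≡ 21 mod 113. Verify: 70 × 21 = 1470 ≡ 1 mod 113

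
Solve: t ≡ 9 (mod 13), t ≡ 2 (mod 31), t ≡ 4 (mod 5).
M = 13 × 31 × 5 = 2015. M₁ = 155, y₁ ≡ 12 (mod 13). M₂ = 65, y₂ ≡ 21 (mod 31). M₃ = 403, y₃ ≡ 2 (mod 5). t = 9×155×12 + 2×65×21 + 4×403×2 ≡ 529 (mod 2015)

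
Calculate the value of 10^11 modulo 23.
By repeated squaring (mod 23): 10^{1}≡10, 10^{2}≡8, 10^{4}≡18, 10^{8}≡2. Then 10^{11} = 10^{8+2+1} ≡ 2 × 8 × 10 ≡ 22 (mod 23)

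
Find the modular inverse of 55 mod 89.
Since 89 is prime, by Fermat 55^(-1) ≡ 55^{87} ≡ 34 (mod 89). Verify: 55 × 34 = 1870 ≡ 1 (mod 89)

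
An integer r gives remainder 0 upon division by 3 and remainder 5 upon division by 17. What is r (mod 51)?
M = 3 × 17 = 51. M₁ = 17, y₁ ≡ 2 (mod 3). M₂ = 3, y₂ ≡ 6 (mod 17). r = 0×17×2 + 5×3×6 ≡ 39 (mod 51)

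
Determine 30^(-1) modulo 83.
Since 83 is prime, by Fermat 30^(-1) ≡ 30^{81} ≡ 36 mod 83. Verify: 30 × 36 = 1080 ≡ 1 mod 83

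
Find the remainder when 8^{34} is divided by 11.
By Fermat: 8^{10} ≡ 1 (mod 11). 34 = 3×10 + 4. So 8^{34} ≡ 8^{4} ≡ 4 (mod 11)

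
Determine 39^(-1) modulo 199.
Since 199 is prime, by Fermat 39^(-1) ≡ 39^{197} ≡ 148 mod 199. Verify: 39 × 148 = 5772 ≡ 1 mod 199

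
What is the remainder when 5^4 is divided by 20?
5^{4} = 625 ≡ 5 (mod 20)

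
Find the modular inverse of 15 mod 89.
Since 89 is prime, by Fermat 15^(-1) ≡ 15^{87} ≡ 6 mod 89. Verify: 15 × 6 = 90 ≡ 1 mod 89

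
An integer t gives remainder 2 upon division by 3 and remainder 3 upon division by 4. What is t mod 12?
M = 3 × 4 = 12. M₁ = 4, y₁ ≡ 1 mod 3. M₂ = 3, y₂ ≡ 3 mod 4. t = 2×4×1 + 3×3×3 ≡ 11 mod 12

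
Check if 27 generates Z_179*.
27^{89} ≡ 1 mod 179 and 89 < 178, so ord_179(27) = 89 ≠ 178 and 27 is not a primitive root.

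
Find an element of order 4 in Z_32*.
7 has order 4 mod 32 since 7^{4} ≡ 1 (mod 32) and no smaller power works.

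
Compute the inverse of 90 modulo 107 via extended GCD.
Extended GCD: 90(44) + 107(-37) = 1. So 90^(-1) ≡ 44 (mod 107). Verify: 90 × 44 = 3960 ≡ 1 (mod 107)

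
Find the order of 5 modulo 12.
Powers of 5 mod 12: 5^1≡5, 5^2≡1. Order = 2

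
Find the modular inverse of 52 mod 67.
Since 67 is prime, by Fermat 52^(-1) ≡ 52^{65} ≡ 58 mod 67. Verify: 52 × 58 = 3016 ≡ 1 mod 67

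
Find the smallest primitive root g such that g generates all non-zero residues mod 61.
g = 2. Powers: [2, 4, 8, 16, 32, 3, 6, 12, ...] generates all 60 non-zero residues.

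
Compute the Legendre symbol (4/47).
(4/47) = 4^{23} mod 47 = 1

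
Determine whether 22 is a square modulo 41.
By Euler's criterion: 22^{20} ≡ 40 mod 41. Since this equals -1 (≡ 40), 22 is not a QR.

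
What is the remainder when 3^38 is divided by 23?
Using Fermat: 3^{22} ≡ 1 mod 23. 38 ≡ 16 mod 22. So 3^{38} ≡ 3^{16} ≡ 13 mod 23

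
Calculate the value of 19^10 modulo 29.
By repeated squaring (mod 29): 19^{1}≡19, 19^{2}≡13, 19^{4}≡24, 19^{8}≡25. Then 19^{10} = 19^{8+2} ≡ 25 × 13 ≡ 6 (mod 29)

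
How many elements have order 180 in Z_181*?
Number of primitive roots mod 181 = φ(p-1) = φ(180) = 48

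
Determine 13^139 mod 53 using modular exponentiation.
Using Fermat: 13^{52} ≡ 1 mod 53. 139 ≡ 35 mod 52. So 13^{139} ≡ 13^{35} ≡ 44 mod 53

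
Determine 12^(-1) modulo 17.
Since 17 is prime, by Fermat 12^(-1) ≡ 12^{15} ≡ 10 (mod 17). Verify: 12 × 10 = 120 ≡ 1 (mod 17)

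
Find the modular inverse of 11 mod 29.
Since 29 is prime, by Fermat 11^(-1) ≡ 11^{27} ≡ 8 mod 29. Verify: 11 × 8 = 88 ≡ 1 mod 29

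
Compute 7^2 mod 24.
7^{2} = 49 ≡ 1 mod 24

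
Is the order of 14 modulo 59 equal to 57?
Powers of 14 mod 59: 14^1≡14, 14^2≡19, 14^3≡30, 14^4≡7, 14^5≡39, 14^6≡15, 14^7≡33, 14^8≡49, 14^9≡37, 14^10≡46, 14^11≡54, 14^12≡48, 14^13≡23, 14^14≡27, 14^15≡24, 14^16≡41, 14^17≡43, 14^18≡12, 14^19≡50, 14^20≡51, 14^21≡6, 14^22≡25, 14^23≡55, 14^24≡3, 14^25≡42, 14^26≡57, 14^27≡31, 14^28≡21, 14^29≡58, 14^30≡45, 14^31≡40, 14^32≡29, 14^33≡52, 14^34≡20, 14^35≡44, 14^36≡26, 14^37≡10, 14^38≡22, 14^39≡13, 14^40≡5, 14^41≡11, 14^42≡36, 14^43≡32, 14^44≡35, 14^45≡18, 14^46≡16, 14^47≡47, 14^48≡9, 14^49≡8, 14^50≡53, 14^51≡34, 14^52≡4, 14^53≡56, 14^54≡17, 14^55≡2, 14^56≡28, 14^57≡38, 14^58≡1. 14^57≡38≢1, so ord ≠ 57. No, the actual order is 58.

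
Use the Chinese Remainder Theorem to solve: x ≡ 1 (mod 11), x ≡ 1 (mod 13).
M = 11 × 13 = 143. M₁ = 13, y₁ ≡ 6 (mod 11). M₂ = 11, y₂ ≡ 6 (mod 13). x = 1×13×6 + 1×11×6 ≡ 1 (mod 143)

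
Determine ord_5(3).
Powers of 3 mod 5: 3^1≡3, 3^2≡4, 3^3≡2, 3^4≡1. ord_5(3) = 4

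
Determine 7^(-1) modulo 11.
Since 11 is prime, by Fermat 7^(-1) ≡ 7^{9} ≡ 8 (mod 11). Verify: 7 × 8 = 56 ≡ 1 (mod 11)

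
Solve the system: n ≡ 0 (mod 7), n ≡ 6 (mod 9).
M = 7 × 9 = 63. M₁ = 9, y₁ ≡ 4 (mod 7). M₂ = 7, y₂ ≡ 4 (mod 9). n = 0×9×4 + 6×7×4 ≡ 42 (mod 63)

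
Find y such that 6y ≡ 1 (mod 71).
Since 71 is prime, by Fermat 6^(-1) ≡ 6^{69} ≡ 12 (mod 71). Verify: 6 × 12 = 72 ≡ 1 (mod 71)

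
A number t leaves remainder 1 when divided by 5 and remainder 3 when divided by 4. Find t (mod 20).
M = 5 × 4 = 20. M₁ = 4, y₁ ≡ 4 (mod 5). M₂ = 5, y₂ ≡ 1 (mod 4). t = 1×4×4 + 3×5×1 ≡ 11 (mod 20)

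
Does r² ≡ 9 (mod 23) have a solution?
By Euler's criterion: 9^{11} ≡ 1 (mod 23). Since this equals 1, 9 is a QR.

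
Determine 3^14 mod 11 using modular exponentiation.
Using Fermat: 3^{10} ≡ 1 mod 11. 14 ≡ 4 mod 10. So 3^{14} ≡ 3^{4} ≡ 4 mod 11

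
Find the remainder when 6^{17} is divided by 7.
By Fermat: 6^{6} ≡ 1 mod 7. 17 = 2×6 + 5. So 6^{17} ≡ 6^{5} ≡ 6 mod 7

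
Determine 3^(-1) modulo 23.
Since 23 is prime, by Fermat 3^(-1) ≡ 3^{21} ≡ 8 (mod 23). Verify: 3 × 8 = 24 ≡ 1 (mod 23)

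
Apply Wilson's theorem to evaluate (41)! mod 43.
(42)! = (41)! × (42) ≡ -1 mod 43. So (41)! ≡ -1 × (42)^(-1) ≡ (-1)×(-1) = 1 mod 43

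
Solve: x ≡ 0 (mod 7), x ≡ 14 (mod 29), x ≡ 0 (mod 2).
M = 7 × 29 × 2 = 406. M₁ = 58, y₁ ≡ 4 (mod 7). M₂ = 14, y₂ ≡ 27 (mod 29). M₃ = 203, y₃ ≡ 1 (mod 2). x = 0×58×4 + 14×14×27 + 0×203×1 ≡ 14 (mod 406)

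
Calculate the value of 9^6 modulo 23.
By repeated squaring mod 23: 9^{1}≡9, 9^{2}≡12, 9^{4}≡6. Then 9^{6} = 9^{4+2} ≡ 6 × 12 ≡ 3 mod 23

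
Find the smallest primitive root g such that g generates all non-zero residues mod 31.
g = 3. Powers: [3, 9, 27, 19, 26, 16, 17, 20, 29, ...] generates all 30 non-zero residues.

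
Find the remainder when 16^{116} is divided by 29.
By Fermat: 16^{28} ≡ 1 mod 29. 116 = 4×28 + 4. So 16^{116} ≡ 16^{4} ≡ 25 mod 29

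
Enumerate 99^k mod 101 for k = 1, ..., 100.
99^1, 99^2, ..., 99^{100} mod 101: [99, 4, 93, 16, 69, 64, 74, 54, 94, 14, 73, 56, 90, 22, 57, 88, 26, 49, 3, 95, 12, 77, 48, 5, 91, 20, 61, 80, 42, 17, 67, 68, 66, 70, 62, 78, 46, 9, 83, 36, 29, 43, 15, 71, 60, 82, 38, 25, 51, 100, 2, 97, 8, 85, 32, 37, 27, 47, 7, 87, 28, 45, 11, 79, 44, 13, 75, 52, 98, 6, 89, 24, 53, 96, 10, 81, 40, 21, 59, 84, 34, 33, 35, 31, 39, 23, 55, 92, 18, 65, 72, 58, 86, 30, 41, 19, 63, 76, 50, 1]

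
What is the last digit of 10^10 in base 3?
Using Fermat: 10^{2} ≡ 1 (mod 3). 10 ≡ 0 (mod 2). So 10^{10} ≡ 10^{0} ≡ 1 (mod 3)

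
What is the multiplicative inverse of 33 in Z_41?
Since 41 is prime, by Fermat 33^(-1) ≡ 33^{39} ≡ 5 mod 41. Verify: 33 × 5 = 165 ≡ 1 mod 41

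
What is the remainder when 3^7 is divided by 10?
By repeated squaring (mod 10): 3^{1}≡3, 3^{2}≡9, 3^{4}≡1. Then 3^{7} = 3^{4+2+1} ≡ 1 × 9 × 3 ≡ 7 (mod 10)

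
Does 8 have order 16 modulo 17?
8^{8} ≡ 1 (mod 17) and 8 < 16, so ord_17(8) = 8 ≠ 16 and 8 is not a primitive root.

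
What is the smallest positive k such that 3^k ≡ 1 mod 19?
Powers of 3 mod 19: 3^1≡3, 3^2≡9, 3^3≡8, 3^4≡5, 3^5≡15, 3^6≡7, 3^7≡2, 3^8≡6, 3^9≡18, 3^10≡16, 3^11≡10, 3^12≡11, 3^13≡14, 3^14≡4, 3^15≡12, 3^16≡17, 3^17≡13, 3^18≡1. ord_19(3) = 18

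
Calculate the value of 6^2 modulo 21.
6^{2} = 36 ≡ 15 mod 21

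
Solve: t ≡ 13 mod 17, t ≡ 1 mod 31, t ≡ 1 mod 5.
M = 17 × 31 × 5 = 2635. M₁ = 155, y₁ ≡ 9 mod 17. M₂ = 85, y₂ ≡ 27 mod 31. M₃ = 527, y₃ ≡ 3 mod 5. t = 13×155×9 + 1×85×27 + 1×527×3 ≡ 931 mod 2635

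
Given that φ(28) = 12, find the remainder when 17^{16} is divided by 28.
By Euler: 17^{12} ≡ 1 mod 28 since gcd(17, 28) = 1. 16 = 1×12 + 4. So 17^{16} ≡ 17^{4} ≡ 25 mod 28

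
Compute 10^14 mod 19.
By repeated squaring mod 19: 10^{1}≡10, 10^{2}≡5, 10^{4}≡6, 10^{8}≡17. Then 10^{14} = 10^{8+4+2} ≡ 17 × 6 × 5 ≡ 16 mod 19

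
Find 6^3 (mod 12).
6^{3} = 216 ≡ 0 (mod 12)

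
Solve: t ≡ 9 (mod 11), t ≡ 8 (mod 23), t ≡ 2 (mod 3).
M = 11 × 23 × 3 = 759. M₁ = 69, y₁ ≡ 4 (mod 11). M₂ = 33, y₂ ≡ 7 (mod 23). M₃ = 253, y₃ ≡ 1 (mod 3). t = 9×69×4 + 8×33×7 + 2×253×1 ≡ 284 (mod 759)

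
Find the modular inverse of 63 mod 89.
Since 89 is prime, by Fermat 63^(-1) ≡ 63^{87} ≡ 65 (mod 89). Verify: 63 × 65 = 4095 ≡ 1 (mod 89)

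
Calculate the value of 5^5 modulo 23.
By repeated squaring (mod 23): 5^{1}≡5, 5^{2}≡2, 5^{4}≡4. Then 5^{5} = 5^{4+1} ≡ 4 × 5 ≡ 20 (mod 23)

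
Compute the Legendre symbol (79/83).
(79/83) = 79^{41} mod 83 = -1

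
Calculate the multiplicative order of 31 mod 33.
Powers of 31 mod 33: 31^1≡31, 31^2≡4, 31^3≡25, 31^4≡16, 31^5≡1. So the order of 31 is 5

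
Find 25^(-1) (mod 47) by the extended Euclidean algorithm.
Extended GCD: 25(-15) + 47(8) = 1. So 25^(-1) ≡ -15 ≡ 32 (mod 47). Verify: 25 × 32 = 800 ≡ 1 (mod 47)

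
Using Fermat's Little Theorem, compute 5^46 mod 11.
By Fermat: 5^{10} ≡ 1 (mod 11). 46 = 4×10 + 6. So 5^{46} ≡ 5^{6} ≡ 5 (mod 11)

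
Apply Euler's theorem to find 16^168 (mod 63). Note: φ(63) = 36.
By Euler: 16^{36} ≡ 1 (mod 63) since gcd(16, 63) = 1. 168 = 4×36 + 24. So 16^{168} ≡ 16^{24} ≡ 1 (mod 63)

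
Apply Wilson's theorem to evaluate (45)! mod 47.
(46)! = (45)! × (46) ≡ -1 mod 47. So (45)! ≡ -1 × (46)^(-1) ≡ (-1)×(-1) = 1 mod 47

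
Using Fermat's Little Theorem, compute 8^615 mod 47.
By Fermat: 8^{46} ≡ 1 mod 47. 615 ≡ 17 mod 46. So 8^{615} ≡ 8^{17} ≡ 32 mod 47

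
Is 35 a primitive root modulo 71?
ord_71(35) divides 70. For each prime q|70: 35^{35}≡70, 35^{14}≡25, 35^{10}≡45, none ≡ 1. So 35 has order 70 and is a primitive root mod 71.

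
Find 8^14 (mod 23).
By repeated squaring (mod 23): 8^{1}≡8, 8^{2}≡18, 8^{4}≡2, 8^{8}≡4. Then 8^{14} = 8^{8+4+2} ≡ 4 × 2 × 18 ≡ 6 (mod 23)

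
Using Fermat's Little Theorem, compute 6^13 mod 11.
By Fermat: 6^{10} ≡ 1 (mod 11). So 6^{13} = 6^{10} · 6^{3} ≡ 6^{3} ≡ 7 (mod 11)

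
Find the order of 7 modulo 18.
Powers of 7 mod 18: 7^1≡7, 7^2≡13, 7^3≡1. Order = 3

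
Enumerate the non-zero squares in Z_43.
Quadratic residues modulo 43: {1, 4, 6, 9, 10, 11, 13, 14, 15, 16, 17, 21, 23, 24, 25, 31, 35, 36, 38, 40, 41}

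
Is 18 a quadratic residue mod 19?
By Euler's criterion: 18^{9} ≡ 18 (mod 19). Since this equals -1 (≡ 18), 18 is not a QR.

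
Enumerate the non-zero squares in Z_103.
Quadratic residues modulo 103: {1, 2, 4, 7, 8, 9, 13, 14, 15, 16, 17, 18, 19, 23, 25, 26, 28, 29, 30, 32, 33, 34, 36, 38, 41, 46, 49, 50, 52, 55, 56, 58, 59, 60, 61, 63, 64, 66, 68, 72, 76, 79, 81, 82, 83, 91, 92, 93, 97, 98, 100}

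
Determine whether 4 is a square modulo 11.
By Euler's criterion: 4^{5} ≡ 1 (mod 11). Since this equals 1, 4 is a QR.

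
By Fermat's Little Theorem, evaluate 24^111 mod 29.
By Fermat: 24^{28} ≡ 1 mod 29. 111 = 3×28 + 27. So 24^{111} ≡ 24^{27} ≡ 23 mod 29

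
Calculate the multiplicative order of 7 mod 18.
Powers of 7 mod 18: 7^1≡7, 7^2≡13, 7^3≡1. So the order of 7 is 3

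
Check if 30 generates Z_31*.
30^{2} ≡ 1 mod 31 and 2 < 30, so ord_31(30) = 2 ≠ 30 and 30 is not a primitive root.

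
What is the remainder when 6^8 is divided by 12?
By repeated squaring mod 12: 6^{1}≡6, 6^{2}≡0, 6^{4}≡0, 6^{8}≡0. So 6^{8} ≡ 0 mod 12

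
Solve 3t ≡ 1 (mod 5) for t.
Since 5 is prime, by Fermat 3^(-1) ≡ 3^{3} ≡ 2 (mod 5). Verify: 3 × 2 = 6 ≡ 1 (mod 5)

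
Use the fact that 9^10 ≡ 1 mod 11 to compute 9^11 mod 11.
By Fermat: 9^{10} ≡ 1 mod 11. So 9^{11} = 9^{10} · 9^{1} ≡ 9^{1} ≡ 9 mod 11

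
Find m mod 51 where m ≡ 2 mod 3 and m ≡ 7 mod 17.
M = 3 × 17 = 51. M₁ = 17, y₁ ≡ 2 mod 3. M₂ = 3, y₂ ≡ 6 mod 17. m = 2×17×2 + 7×3×6 ≡ 41 mod 51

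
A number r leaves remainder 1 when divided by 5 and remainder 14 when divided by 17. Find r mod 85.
M = 5 × 17 = 85. M₁ = 17, y₁ ≡ 3 mod 5. M₂ = 5, y₂ ≡ 7 mod 17. r = 1×17×3 + 14×5×7 ≡ 31 mod 85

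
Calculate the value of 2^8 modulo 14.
By repeated squaring (mod 14): 2^{1}≡2, 2^{2}≡4, 2^{4}≡2, 2^{8}≡4. So 2^{8} ≡ 4 (mod 14)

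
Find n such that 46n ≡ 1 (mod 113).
Since 113 is prime, by Fermat 46^(-1) ≡ 46^{111} ≡ 86 (mod 113). Verify: 46 × 86 = 3956 ≡ 1 (mod 113)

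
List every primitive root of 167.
There are φ(166) = 82 primitive roots mod 167: {5, 10, 13, 15, 17, 20, 23, 26, 30, 34, 35, 37, 39, 40, 41, 43, 45, 46, 51, 52, 53, 55, 59, 60, 67, 68, 69, 70, 71, 73, 74, 78, 79, 80, 82, 83, 86, 90, 91, 92, 95, 101, 102, 103, 104, 105, 106, 109, 110, 111, 113, 117, 118, 119, 120, 123, 125, 129, 131, 134, 135, 136, 138, 139, 140, 142, 143, 145, 146, 148, 149, 151, 153, 155, 156, 158, 159, 160, 161, 163, 164, 165}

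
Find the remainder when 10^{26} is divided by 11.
By Fermat: 10^{10} ≡ 1 mod 11. 26 = 2×10 + 6. So 10^{26} ≡ 10^{6} ≡ 1 mod 11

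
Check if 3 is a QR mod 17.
By Euler's criterion: 3^{8} ≡ 16 mod 17. Since this equals -1 (≡ 16), 3 is not a QR.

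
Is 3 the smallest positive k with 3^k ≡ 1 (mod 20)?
Powers of 3 mod 20: 3^1≡3, 3^2≡9, 3^3≡7, 3^4≡1. 3^3≡7≢1, so ord ≠ 3. No, the actual order is 4.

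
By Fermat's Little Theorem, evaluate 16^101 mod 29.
By Fermat: 16^{28} ≡ 1 mod 29. 101 = 3×28 + 17. So 16^{101} ≡ 16^{17} ≡ 7 mod 29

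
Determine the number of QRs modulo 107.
Exactly half the non-zero residues mod a prime are QRs: (107-1)/2 = 53.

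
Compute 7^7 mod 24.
By repeated squaring (mod 24): 7^{1}≡7, 7^{2}≡1, 7^{4}≡1. Then 7^{7} = 7^{4+2+1} ≡ 1 × 1 × 7 ≡ 7 (mod 24)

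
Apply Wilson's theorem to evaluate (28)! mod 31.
(30)! = (28)! × (29) × (30) ≡ -1 mod 31. So (28)! ≡ -1 × [(30)(29)]^(-1) ≡ 15 mod 31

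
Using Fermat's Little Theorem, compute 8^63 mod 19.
By Fermat: 8^{18} ≡ 1 mod 19. 63 = 3×18 + 9. So 8^{63} ≡ 8^{9} ≡ 18 mod 19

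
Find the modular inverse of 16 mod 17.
Since 17 is prime, by Fermat 16^(-1) ≡ 16^{15} ≡ 16 (mod 17). Verify: 16 × 16 = 256 ≡ 1 (mod 17)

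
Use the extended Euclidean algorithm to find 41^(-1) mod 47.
Extended GCD: 41(-8) + 47(7) = 1. So 41^(-1) ≡ -8 ≡ 39 mod 47. Verify: 41 × 39 = 1599 ≡ 1 mod 47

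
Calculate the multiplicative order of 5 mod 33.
Powers of 5 mod 33: 5^1≡5, 5^2≡25, 5^3≡26, 5^4≡31, 5^5≡23, 5^6≡16, 5^7≡14, 5^8≡4, 5^9≡20, 5^10≡1. ord_33(5) = 10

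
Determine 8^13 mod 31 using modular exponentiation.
By repeated squaring mod 31: 8^{1}≡8, 8^{2}≡2, 8^{4}≡4, 8^{8}≡16. Then 8^{13} = 8^{8+4+1} ≡ 16 × 4 × 8 ≡ 16 mod 31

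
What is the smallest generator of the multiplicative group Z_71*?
g = 7. For each prime q|70: 7^{35}≡70, 7^{14}≡54, 7^{10}≡45, none ≡ 1, so ord_71(7) = 70 and 7 is a primitive root.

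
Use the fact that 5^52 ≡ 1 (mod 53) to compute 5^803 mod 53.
By Fermat: 5^{52} ≡ 1 (mod 53). 803 ≡ 23 (mod 52). So 5^{803} ≡ 5^{23} ≡ 39 (mod 53)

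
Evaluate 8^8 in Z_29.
By repeated squaring mod 29: 8^{1}≡8, 8^{2}≡6, 8^{4}≡7, 8^{8}≡20. So 8^{8} ≡ 20 mod 29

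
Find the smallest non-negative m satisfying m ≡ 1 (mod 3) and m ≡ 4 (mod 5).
M = 3 × 5 = 15. M₁ = 5, y₁ ≡ 2 (mod 3). M₂ = 3, y₂ ≡ 2 (mod 5). m = 1×5×2 + 4×3×2 ≡ 4 (mod 15)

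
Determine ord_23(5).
Powers of 5 mod 23: 5^1≡5, 5^2≡2, 5^3≡10, 5^4≡4, 5^5≡20, 5^6≡8, 5^7≡17, 5^8≡16, 5^9≡11, 5^10≡9, 5^11≡22, 5^12≡18, 5^13≡21, 5^14≡13, 5^15≡19, 5^16≡3, 5^17≡15, 5^18≡6, 5^19≡7, 5^20≡12, 5^21≡14, 5^22≡1. Order = 22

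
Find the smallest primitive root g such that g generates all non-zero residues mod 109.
g = 6. For each prime q|108: 6^{54}≡108, 6^{36}≡63, none ≡ 1, so ord_109(6) = 108 and 6 is a primitive root.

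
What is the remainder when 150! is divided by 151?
By Wilson's theorem, (150)! ≡ -1 ≡ 150 (mod 151)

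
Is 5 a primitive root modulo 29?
5^{14} ≡ 1 mod 29 and 14 < 28, so ord_29(5) = 14 ≠ 28 and 5 is not a primitive root.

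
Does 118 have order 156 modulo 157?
118^{26} ≡ 1 (mod 157) and 26 < 156, so ord_157(118) = 26 ≠ 156 and 118 is not a primitive root.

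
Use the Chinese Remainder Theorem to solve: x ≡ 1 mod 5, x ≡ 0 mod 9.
M = 5 × 9 = 45. M₁ = 9, y₁ ≡ 4 mod 5. M₂ = 5, y₂ ≡ 2 mod 9. x = 1×9×4 + 0×5×2 ≡ 36 mod 45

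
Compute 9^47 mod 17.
Using Fermat: 9^{16} ≡ 1 (mod 17). 47 ≡ 15 (mod 16). So 9^{47} ≡ 9^{15} ≡ 2 (mod 17)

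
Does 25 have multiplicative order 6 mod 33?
Powers of 25 mod 33: 25^1≡25, 25^2≡31, 25^3≡16, 25^4≡4, 25^5≡1. Already 25^5≡1, so the order is 5 < 6. No, the actual order is 5.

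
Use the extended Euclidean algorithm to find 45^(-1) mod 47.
Extended GCD: 45(23) + 47(-22) = 1. So 45^(-1) ≡ 23 mod 47. Verify: 45 × 23 = 1035 ≡ 1 mod 47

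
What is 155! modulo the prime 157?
(156)! = (155)! × (156) ≡ -1 (mod 157). So (155)! ≡ -1 × (156)^(-1) ≡ (-1)×(-1) = 1 (mod 157)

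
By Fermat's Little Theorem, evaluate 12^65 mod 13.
By Fermat: 12^{12} ≡ 1 (mod 13). 65 = 5×12 + 5. So 12^{65} ≡ 12^{5} ≡ 12 (mod 13)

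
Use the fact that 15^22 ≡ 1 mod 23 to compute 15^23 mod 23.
By Fermat: 15^{22} ≡ 1 mod 23. So 15^{23} = 15^{22} · 15^{1} ≡ 15^{1} ≡ 15 mod 23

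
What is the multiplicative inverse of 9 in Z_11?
Since 11 is prime, by Fermat 9^(-1) ≡ 9^{9} ≡ 5 mod 11. Verify: 9 × 5 = 45 ≡ 1 mod 11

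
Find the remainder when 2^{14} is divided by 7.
By Fermat: 2^{6} ≡ 1 (mod 7). 14 = 2×6 + 2. So 2^{14} ≡ 2^{2} ≡ 4 (mod 7)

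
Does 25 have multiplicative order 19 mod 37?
Powers of 25 mod 37: 25^1≡25, 25^2≡33, 25^3≡11, 25^4≡16, 25^5≡30, 25^6≡10, 25^7≡28, 25^8≡34, 25^9≡36, 25^10≡12, 25^11≡4, 25^12≡26, 25^13≡21, 25^14≡7, 25^15≡27, 25^16≡9, 25^17≡3, 25^18≡1. Already 25^18≡1, so the order is 18 < 19. No, the actual order is 18.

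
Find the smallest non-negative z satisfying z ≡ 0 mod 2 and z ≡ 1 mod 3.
M = 2 × 3 = 6. M₁ = 3, y₁ ≡ 1 mod 2. M₂ = 2, y₂ ≡ 2 mod 3. z = 0×3×1 + 1×2×2 ≡ 4 mod 6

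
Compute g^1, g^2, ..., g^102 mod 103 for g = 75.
75^1, 75^2, ..., 75^{102} mod 103: [75, 63, 90, 55, 5, 66, 6, 38, 69, 25, 21, 30, 87, 36, 22, 2, 47, 23, 77, 7, 10, 29, 12, 76, 35, 50, 42, 60, 71, 72, 44, 4, 94, 46, 51, 14, 20, 58, 24, 49, 70, 100, 84, 17, 39, 41, 88, 8, 85, 92, 102, 28, 40, 13, 48, 98, 37, 97, 65, 34, 78, 82, 73, 16, 67, 81, 101, 56, 80, 26, 96, 93, 74, 91, 27, 68, 53, 61, 43, 32, 31, 59, 99, 9, 57, 52, 89, 83, 45, 79, 54, 33, 3, 19, 86, 64, 62, 15, 95, 18, 11, 1]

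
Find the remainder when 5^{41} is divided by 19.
By Fermat: 5^{18} ≡ 1 mod 19. 41 = 2×18 + 5. So 5^{41} ≡ 5^{5} ≡ 9 mod 19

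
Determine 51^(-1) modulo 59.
Since 59 is prime, by Fermat 51^(-1) ≡ 51^{57} ≡ 22 mod 59. Verify: 51 × 22 = 1122 ≡ 1 mod 59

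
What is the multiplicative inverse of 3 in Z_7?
Since 7 is prime, by Fermat 3^(-1) ≡ 3^{5} ≡ 5 mod 7. Verify: 3 × 5 = 15 ≡ 1 mod 7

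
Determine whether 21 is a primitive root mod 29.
ord_29(21) divides 28. For each prime q|28: 21^{14}≡28, 21^{4}≡7, none ≡ 1. So 21 has order 28 and is a primitive root mod 29.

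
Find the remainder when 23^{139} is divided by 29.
By Fermat: 23^{28} ≡ 1 (mod 29). 139 = 4×28 + 27. So 23^{139} ≡ 23^{27} ≡ 24 (mod 29)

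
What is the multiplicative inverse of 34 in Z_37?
Since 37 is prime, by Fermat 34^(-1) ≡ 34^{35} ≡ 12 (mod 37). Verify: 34 × 12 = 408 ≡ 1 (mod 37)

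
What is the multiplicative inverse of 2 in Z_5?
Since 5 is prime, by Fermat 2^(-1) ≡ 2^{3} ≡ 3 (mod 5). Verify: 2 × 3 = 6 ≡ 1 (mod 5)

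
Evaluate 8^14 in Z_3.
Using Fermat: 8^{2} ≡ 1 mod 3. 14 ≡ 0 mod 2. So 8^{14} ≡ 8^{0} ≡ 1 mod 3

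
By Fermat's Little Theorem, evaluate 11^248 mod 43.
By Fermat: 11^{42} ≡ 1 mod 43. 248 ≡ 38 mod 42. So 11^{248} ≡ 11^{38} ≡ 41 mod 43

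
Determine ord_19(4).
Powers of 4 mod 19: 4^1≡4, 4^2≡16, 4^3≡7, 4^4≡9, 4^5≡17, 4^6≡11, 4^7≡6, 4^8≡5, 4^9≡1. So the order of 4 is 9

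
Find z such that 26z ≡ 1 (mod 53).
Since 53 is prime, by Fermat 26^(-1) ≡ 26^{51} ≡ 51 (mod 53). Verify: 26 × 51 = 1326 ≡ 1 (mod 53)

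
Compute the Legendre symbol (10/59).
(10/59) = 10^{29} mod 59 = -1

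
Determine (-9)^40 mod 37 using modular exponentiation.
Using Fermat: (-9)^{36} ≡ 1 (mod 37). 40 ≡ 4 (mod 36). So (-9)^{40} ≡ (-9)^{4} ≡ 12 (mod 37)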